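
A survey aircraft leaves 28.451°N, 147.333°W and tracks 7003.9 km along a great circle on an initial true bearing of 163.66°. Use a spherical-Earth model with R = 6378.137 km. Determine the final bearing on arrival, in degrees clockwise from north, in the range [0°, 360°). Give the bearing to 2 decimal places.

final bearing 162.98°

Angular distance δ = d/R = 7003.9 / 6378.137 = 1.098111 rad.
Start latitude φ₁ = 0.496564 rad; initial bearing θ = 2.856406 rad.
sin φ₂ = sin φ₁ cos δ + cos φ₁ sin δ cos θ = (0.476407)(0.455279) + (0.879225)(0.890349)(-0.959609) = -0.534300
φ₂ = asin(-0.534300) = -0.563679 rad = -32.296°.
For the longitude increment, Δλ = atan2( sin θ sin δ cos φ₁, cos δ − sin φ₁ sin φ₂ ) = atan2(0.220235, 0.709823) = 17.237°.
λ₂ = -147.333° + 17.237° = -130.096°.
The forward bearing on arrival equals the back-azimuth from the destination plus 180°.
Back-azimuth from P₂ (-32.30°, -130.10°) to P₁ (28.45°, -147.33°), with Δλ' = λ₁ − λ₂ = -17.24°: atan2( sin Δλ' cos φ₁ , cos φ₂ sin φ₁ − sin φ₂ cos φ₁ cos Δλ' ) = 342.98°.
Final bearing = (342.98° + 180°) mod 360° = 162.98°.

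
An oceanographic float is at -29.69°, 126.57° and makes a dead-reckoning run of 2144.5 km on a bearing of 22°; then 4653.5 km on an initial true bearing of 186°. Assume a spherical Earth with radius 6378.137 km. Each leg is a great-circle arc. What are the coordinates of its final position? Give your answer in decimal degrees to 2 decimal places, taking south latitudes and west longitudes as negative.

Apply the spherical direct solution leg by leg, carrying full precision between legs.
Leg 1: from (-29.69°, 126.57°), δ = 2144.5/6378.137 = 0.336227 rad, θ = 22° → φ = -11.64°, λ = 133.82°.
Leg 2: from (-11.64°, 133.82°), δ = 4653.5/6378.137 = 0.729602 rad, θ = 186° → φ = -53.10°, λ = 127.15°.

latitude -53.10°, longitude 127.15°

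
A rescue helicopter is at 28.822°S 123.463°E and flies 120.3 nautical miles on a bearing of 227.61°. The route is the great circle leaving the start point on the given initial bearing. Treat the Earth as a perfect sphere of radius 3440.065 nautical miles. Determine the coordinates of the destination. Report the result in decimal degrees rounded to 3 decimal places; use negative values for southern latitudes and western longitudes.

latitude -30.162°, longitude 121.752°

Angular distance δ = d/R = 120.3 / 3440.065 = 0.034970 rad.
With φ₁ = -28.822° = -0.503039 rad and θ = 227.61° = 3.972544 rad:
Destination latitude: φ₂ = arcsin( sin φ₁ cos δ + cos φ₁ sin δ cos θ ) = arcsin(-0.502447) = -30.162°.
For the longitude increment, Δλ = atan2( sin θ sin δ cos φ₁, cos δ − sin φ₁ sin φ₂ ) = atan2(-0.022624, 0.757164) = -1.711°.
Hence λ₂ = 123.463° + -1.711° = 121.752°.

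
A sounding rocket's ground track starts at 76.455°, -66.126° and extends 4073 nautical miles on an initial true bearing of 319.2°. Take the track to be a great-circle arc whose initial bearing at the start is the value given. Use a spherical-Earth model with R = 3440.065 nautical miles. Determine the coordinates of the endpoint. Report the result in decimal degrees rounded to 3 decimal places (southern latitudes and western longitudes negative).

latitude 32.069°, longitude 159.444°

Angular distance δ = d/R = 4073 / 3440.065 = 1.183989 rad.
Converting: φ₁ = 1.334391 rad, θ = 5.571091 rad.
sin φ₂ = sin φ₁ cos δ + cos φ₁ sin δ cos θ = (0.972186)(0.377233) + (0.234209)(0.926118)(0.756995) = 0.530937
φ₂ = asin(0.530937) = 0.559706 rad = 32.069°.
Then Δλ = atan2(-0.141730, -0.138937) = -2.346241 rad, from sin θ sin δ cos φ₁ over cos δ − sin φ₁ sin φ₂.
λ₂ = -66.126° + -134.430° = -200.556°, normalized to (−180°, 180°] → 159.444°.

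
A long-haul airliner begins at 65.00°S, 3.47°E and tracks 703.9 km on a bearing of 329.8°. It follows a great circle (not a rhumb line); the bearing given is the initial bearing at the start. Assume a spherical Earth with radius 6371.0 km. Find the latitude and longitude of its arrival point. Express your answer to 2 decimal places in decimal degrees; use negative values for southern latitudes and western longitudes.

Angular distance δ = d/R = 703.9 / 6371 = 0.110485 rad.
Start latitude φ₁ = -1.134464 rad; initial bearing θ = 5.756096 rad.
sin φ₂ = sin φ₁ cos δ + cos φ₁ sin δ cos θ = (-0.906308)(0.993903) + (0.422618)(0.110260)(0.864275) = -0.860508
φ₂ = asin(-0.860508) = -1.036267 rad = -59.37°.
Then Δλ = atan2(-0.023440, 0.214017) = -0.109088 rad, from sin θ sin δ cos φ₁ over cos δ − sin φ₁ sin φ₂.
λ₂ = λ₁ + Δλ = -2.78°.

latitude -59.37°, longitude -2.78°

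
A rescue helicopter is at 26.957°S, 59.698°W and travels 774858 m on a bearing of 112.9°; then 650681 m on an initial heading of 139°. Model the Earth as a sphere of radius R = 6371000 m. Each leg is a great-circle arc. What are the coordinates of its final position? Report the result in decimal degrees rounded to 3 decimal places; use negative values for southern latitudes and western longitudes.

latitude -33.812°, longitude -47.705°

Apply the spherical direct solution leg by leg, carrying full precision between legs.
Leg 1: from (-26.957°, -59.698°), δ = 774858/6371000 = 0.121623 rad, θ = 112.9° → φ = -29.476°, λ = -52.322°.
Leg 2: from (-29.476°, -52.322°), δ = 650681/6371000 = 0.102132 rad, θ = 139° → φ = -33.812°, λ = -47.705°.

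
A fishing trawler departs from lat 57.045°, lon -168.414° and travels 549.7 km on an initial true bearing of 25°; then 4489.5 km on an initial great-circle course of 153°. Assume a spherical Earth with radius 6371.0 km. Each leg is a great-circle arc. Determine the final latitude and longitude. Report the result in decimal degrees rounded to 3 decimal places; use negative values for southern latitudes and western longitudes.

Apply the spherical direct solution leg by leg, carrying full precision between legs.
Leg 1: from (57.045°, -168.414°), δ = 549.7/6371 = 0.086282 rad, θ = 25° → φ = 61.457°, λ = -164.043°.
Leg 2: from (61.457°, -164.043°), δ = 4489.5/6371 = 0.704677 rad, θ = 153° → φ = 23.169°, λ = -145.386°.

latitude 23.169°, longitude -145.386°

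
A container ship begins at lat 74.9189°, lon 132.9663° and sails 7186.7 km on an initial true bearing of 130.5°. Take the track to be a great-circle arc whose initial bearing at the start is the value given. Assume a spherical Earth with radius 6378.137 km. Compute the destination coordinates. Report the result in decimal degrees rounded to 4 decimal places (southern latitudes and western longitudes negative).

Angular distance δ = d/R = 7186.7 / 6378.137 = 1.126771 rad.
Converting: φ₁ = 1.307581 rad, θ = 2.277655 rad.
sin φ₂ = sin φ₁ cos δ + cos φ₁ sin δ cos θ = (0.965559)(0.429578) + (0.260186)(0.903030)(-0.649448) = 0.262191
φ₂ = asin(0.262191) = 0.265292 rad = 15.2001°.
Then Δλ = atan2(0.178662, 0.176417) = 0.791720 rad, from sin θ sin δ cos φ₁ over cos δ − sin φ₁ sin φ₂.
Hence λ₂ = 132.9663° + 45.3622° = 178.3285°.

latitude 15.2001°, longitude 178.3285°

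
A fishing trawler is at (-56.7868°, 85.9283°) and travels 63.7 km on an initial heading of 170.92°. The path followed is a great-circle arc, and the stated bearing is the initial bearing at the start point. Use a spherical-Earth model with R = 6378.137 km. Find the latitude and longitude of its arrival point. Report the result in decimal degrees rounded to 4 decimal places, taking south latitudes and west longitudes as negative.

latitude -57.3517°, longitude 86.0957°

Central angle δ = d/R = 0.009987 rad.
Converting: φ₁ = -0.991117 rad, θ = 2.983117 rad.
Applying the spherical law of cosines for sides, sin φ₂ = sin φ₁ cos δ + cos φ₁ sin δ cos θ = -0.841998, so φ₂ = -57.3517°.
Then Δλ = atan2(0.000863, 0.295502) = 0.002922 rad, from sin θ sin δ cos φ₁ over cos δ − sin φ₁ sin φ₂.
Hence λ₂ = 85.9283° + 0.1674° = 86.0957°.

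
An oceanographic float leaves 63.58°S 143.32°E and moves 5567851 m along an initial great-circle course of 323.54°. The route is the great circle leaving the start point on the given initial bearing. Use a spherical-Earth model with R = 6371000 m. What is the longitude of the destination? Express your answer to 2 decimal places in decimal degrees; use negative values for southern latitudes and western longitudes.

δ = 5567851/6371000 = 0.873937 rad (50.0729°).
With φ₁ = -63.58° = -1.109680 rad and θ = 323.54° = 5.646838 rad:
Applying the spherical law of cosines for sides, sin φ₂ = sin φ₁ cos δ + cos φ₁ sin δ cos θ = -0.300351, so φ₂ = -17.48°.
For the longitude increment, Δλ = atan2( sin θ sin δ cos φ₁, cos δ − sin φ₁ sin φ₂ ) = atan2(-0.202770, 0.372831) = -28.54°.
Hence λ₂ = 143.32° + -28.54° = 114.78°.

longitude 114.78°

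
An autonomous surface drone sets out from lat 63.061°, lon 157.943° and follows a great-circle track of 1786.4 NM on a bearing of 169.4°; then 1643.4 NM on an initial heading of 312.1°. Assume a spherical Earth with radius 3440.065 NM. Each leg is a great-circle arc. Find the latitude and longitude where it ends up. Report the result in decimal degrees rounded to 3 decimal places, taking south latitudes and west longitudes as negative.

Apply the spherical direct solution leg by leg, carrying full precision between legs.
Leg 1: from (63.061°, 157.943°), δ = 1786.4/3440.065 = 0.519293 rad, θ = 169.4° → φ = 33.571°, λ = 164.233°.
Leg 2: from (33.571°, 164.233°), δ = 1643.4/3440.065 = 0.477724 rad, θ = 312.1° → φ = 48.407°, λ = 133.310°.

latitude 48.407°, longitude 133.310°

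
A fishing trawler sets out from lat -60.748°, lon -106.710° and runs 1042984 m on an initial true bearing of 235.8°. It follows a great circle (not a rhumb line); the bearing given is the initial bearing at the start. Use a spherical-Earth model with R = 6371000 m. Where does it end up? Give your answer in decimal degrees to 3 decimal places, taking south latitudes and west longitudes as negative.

The arc subtends δ = 1042984/6371000 = 0.163708 rad at the centre.
With φ₁ = -60.748° = -1.060253 rad and θ = 235.8° = 4.115486 rad:
sin φ₂ = sin φ₁ cos δ + cos φ₁ sin δ cos θ = (-0.872479)(0.986630) + (0.488652)(0.162978)(-0.562083) = -0.905578
φ₂ = asin(-0.905578) = -1.132740 rad = -64.901°.
Δλ = atan2( sin θ sin δ cos φ₁ , cos δ − sin φ₁ sin φ₂ ) = atan2(-0.065868, 0.196532) = -0.323386 rad = -18.529°.
λ₂ = -106.710° + -18.529° = -125.239°.

latitude -64.901°, longitude -125.239°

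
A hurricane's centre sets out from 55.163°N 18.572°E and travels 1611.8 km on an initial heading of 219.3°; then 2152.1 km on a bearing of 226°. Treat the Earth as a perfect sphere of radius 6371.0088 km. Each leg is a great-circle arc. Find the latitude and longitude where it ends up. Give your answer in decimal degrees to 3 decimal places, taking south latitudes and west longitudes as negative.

latitude 28.517°, longitude -9.722°

Apply the spherical direct solution leg by leg, carrying full precision between legs.
Leg 1: from (55.163°, 18.572°), δ = 1611.8/6371.0088 = 0.252990 rad, θ = 219.3° → φ = 43.158°, λ = 6.020°.
Leg 2: from (43.158°, 6.020°), δ = 2152.1/6371.0088 = 0.337796 rad, θ = 226° → φ = 28.517°, λ = -9.722°.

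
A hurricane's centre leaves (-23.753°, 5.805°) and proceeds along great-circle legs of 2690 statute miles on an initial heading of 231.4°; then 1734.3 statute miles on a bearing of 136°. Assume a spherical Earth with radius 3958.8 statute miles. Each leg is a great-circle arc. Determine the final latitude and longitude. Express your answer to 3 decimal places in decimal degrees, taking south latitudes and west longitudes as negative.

latitude -56.577°, longitude -3.405°

Apply the spherical direct solution leg by leg, carrying full precision between legs.
Leg 1: from (-23.753°, 5.805°), δ = 2690/3958.8 = 0.679499 rad, θ = 231.4° → φ = -42.235°, λ = -35.747°.
Leg 2: from (-42.235°, -35.747°), δ = 1734.3/3958.8 = 0.438087 rad, θ = 136° → φ = -56.577°, λ = -3.405°.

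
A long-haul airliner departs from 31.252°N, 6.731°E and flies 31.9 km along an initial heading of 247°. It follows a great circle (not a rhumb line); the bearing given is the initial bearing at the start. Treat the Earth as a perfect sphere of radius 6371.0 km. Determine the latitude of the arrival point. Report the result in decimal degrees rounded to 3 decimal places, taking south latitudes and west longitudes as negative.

The arc subtends δ = 31.9/6371 = 0.005007 rad at the centre.
Start latitude φ₁ = 0.545450 rad; initial bearing θ = 4.310963 rad.
Applying the spherical law of cosines for sides, sin φ₂ = sin φ₁ cos δ + cos φ₁ sin δ cos θ = 0.517124, so φ₂ = 31.140°.
For the longitude increment, Δλ = atan2( sin θ sin δ cos φ₁, cos δ − sin φ₁ sin φ₂ ) = atan2(-0.003940, 0.731702) = -0.309°.
λ₂ = 6.731° + -0.309° = 6.422°.

latitude 31.140°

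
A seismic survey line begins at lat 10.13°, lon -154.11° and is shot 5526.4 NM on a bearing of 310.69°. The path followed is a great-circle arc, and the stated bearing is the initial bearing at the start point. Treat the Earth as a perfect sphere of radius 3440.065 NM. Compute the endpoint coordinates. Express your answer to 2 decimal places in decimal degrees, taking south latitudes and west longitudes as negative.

latitude 39.43°, longitude 104.71°

Angular distance δ = d/R = 5526.4 / 3440.065 = 1.606481 rad.
With φ₁ = 10.13° = 0.176802 rad and θ = 310.69° = 5.422563 rad:
sin φ₂ = sin φ₁ cos δ + cos φ₁ sin δ cos θ = (0.175882)(-0.035677) + (0.984411)(0.999363)(0.651966) = 0.635119
φ₂ = asin(0.635119) = 0.688163 rad = 39.43°.
For the longitude increment, Δλ = atan2( sin θ sin δ cos φ₁, cos δ − sin φ₁ sin φ₂ ) = atan2(-0.745953, -0.147384) = -101.18°.
λ₂ = -154.11° + -101.18° = -255.29°, normalized to (−180°, 180°] → 104.71°.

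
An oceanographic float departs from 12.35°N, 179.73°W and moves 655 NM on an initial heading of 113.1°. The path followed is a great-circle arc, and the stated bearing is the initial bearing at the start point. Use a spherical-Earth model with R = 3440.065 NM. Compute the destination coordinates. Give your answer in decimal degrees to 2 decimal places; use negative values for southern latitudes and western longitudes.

latitude 7.90°, longitude -169.61°

The arc subtends δ = 655/3440.065 = 0.190403 rad at the centre.
With φ₁ = 12.35° = 0.215548 rad and θ = 113.1° = 1.973967 rad:
Applying the spherical law of cosines for sides, sin φ₂ = sin φ₁ cos δ + cos φ₁ sin δ cos θ = 0.137484, so φ₂ = 7.90°.
Then Δλ = atan2(0.170052, 0.952522) = 0.176667 rad, from sin θ sin δ cos φ₁ over cos δ − sin φ₁ sin φ₂.
λ₂ = -179.73° + 10.12° = -169.61°.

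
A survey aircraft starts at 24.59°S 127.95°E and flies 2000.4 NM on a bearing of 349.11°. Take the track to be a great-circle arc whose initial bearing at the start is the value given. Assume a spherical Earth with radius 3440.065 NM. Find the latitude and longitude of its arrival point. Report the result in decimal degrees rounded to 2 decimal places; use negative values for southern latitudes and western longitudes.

δ = 2000.4/3440.065 = 0.581501 rad (33.3175°).
With φ₁ = -24.59° = -0.429176 rad and θ = 349.11° = 6.093119 rad:
sin φ₂ = sin φ₁ cos δ + cos φ₁ sin δ cos θ = (-0.416122)(0.835639) + (0.909309)(0.549279)(0.981992) = 0.142741
φ₂ = asin(0.142741) = 0.143231 rad = 8.21°.
For the longitude increment, Δλ = atan2( sin θ sin δ cos φ₁, cos δ − sin φ₁ sin φ₂ ) = atan2(-0.094361, 0.895037) = -6.02°.
Hence λ₂ = 127.95° + -6.02° = 121.93°.

latitude 8.21°, longitude 121.93°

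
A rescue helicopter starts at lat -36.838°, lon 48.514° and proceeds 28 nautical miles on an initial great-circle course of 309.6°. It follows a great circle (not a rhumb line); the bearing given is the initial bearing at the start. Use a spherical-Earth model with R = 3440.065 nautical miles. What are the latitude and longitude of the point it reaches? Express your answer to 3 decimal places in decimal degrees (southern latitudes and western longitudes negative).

Central angle δ = d/R = 0.008139 rad.
Converting: φ₁ = -0.642944 rad, θ = 5.403539 rad.
Destination latitude: φ₂ = arcsin( sin φ₁ cos δ + cos φ₁ sin δ cos θ ) = arcsin(-0.595382) = -36.540°.
Then Δλ = atan2(-0.005019, 0.643003) = -0.007806 rad, from sin θ sin δ cos φ₁ over cos δ − sin φ₁ sin φ₂.
λ₂ = λ₁ + Δλ = 48.067°.

latitude -36.540°, longitude 48.067°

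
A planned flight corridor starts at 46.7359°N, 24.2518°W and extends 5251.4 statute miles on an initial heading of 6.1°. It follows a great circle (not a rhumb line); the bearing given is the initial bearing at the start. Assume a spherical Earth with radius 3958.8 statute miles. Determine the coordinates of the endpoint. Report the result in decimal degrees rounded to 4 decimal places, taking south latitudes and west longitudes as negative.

latitude 56.8637°, longitude 144.8756°

Central angle δ = d/R = 1.326513 rad.
Converting: φ₁ = 0.815695 rad, θ = 0.106465 rad.
sin φ₂ = sin φ₁ cos δ + cos φ₁ sin δ cos θ = (0.728202)(0.241861) + (0.685362)(0.970311)(0.994338) = 0.837373
φ₂ = asin(0.837373) = 0.992459 rad = 56.8637°.
For the longitude increment, Δλ = atan2( sin θ sin δ cos φ₁, cos δ − sin φ₁ sin φ₂ ) = atan2(0.070667, -0.367916) = 169.1274°.
Hence λ₂ = -24.2518° + 169.1274° = 144.8756°.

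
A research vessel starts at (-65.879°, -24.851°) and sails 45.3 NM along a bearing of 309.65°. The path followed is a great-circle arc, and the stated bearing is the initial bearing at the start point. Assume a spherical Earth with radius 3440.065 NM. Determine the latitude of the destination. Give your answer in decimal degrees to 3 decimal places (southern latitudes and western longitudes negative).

Angular distance δ = d/R = 45.3 / 3440.065 = 0.013168 rad.
Converting: φ₁ = -1.149805 rad, θ = 5.404412 rad.
Applying the spherical law of cosines for sides, sin φ₂ = sin φ₁ cos δ + cos φ₁ sin δ cos θ = -0.909172, so φ₂ = -65.391°.
Δλ = atan2( sin θ sin δ cos φ₁ , cos δ − sin φ₁ sin φ₂ ) = atan2(-0.004143, 0.170127) = -0.024350 rad = -1.395°.
λ₂ = λ₁ + Δλ = -26.246°.

latitude -65.391°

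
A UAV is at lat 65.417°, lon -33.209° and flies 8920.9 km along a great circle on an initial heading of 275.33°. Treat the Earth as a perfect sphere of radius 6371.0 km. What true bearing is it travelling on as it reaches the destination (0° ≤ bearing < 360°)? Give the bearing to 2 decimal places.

Angular distance δ = d/R = 8920.9 / 6371 = 1.400235 rad.
Converting: φ₁ = 1.141742 rad, θ = 4.805415 rad.
Applying the spherical law of cosines for sides, sin φ₂ = sin φ₁ cos δ + cos φ₁ sin δ cos θ = 0.192434, so φ₂ = 11.095°.
Δλ = atan2( sin θ sin δ cos φ₁ , cos δ − sin φ₁ sin φ₂ ) = atan2(-0.408202, -0.005256) = -1.583672 rad = -90.738°.
λ₂ = λ₁ + Δλ = -123.947°.
The forward bearing on arrival equals the back-azimuth from the destination plus 180°.
Back-azimuth from P₂ (11.09°, -123.95°) to P₁ (65.42°, -33.21°), with Δλ' = λ₁ − λ₂ = 90.74°: atan2( sin Δλ' cos φ₁ , cos φ₂ sin φ₁ − sin φ₂ cos φ₁ cos Δλ' ) = 24.97°.
Final bearing = (24.97° + 180°) mod 360° = 204.97°.

final bearing 204.97°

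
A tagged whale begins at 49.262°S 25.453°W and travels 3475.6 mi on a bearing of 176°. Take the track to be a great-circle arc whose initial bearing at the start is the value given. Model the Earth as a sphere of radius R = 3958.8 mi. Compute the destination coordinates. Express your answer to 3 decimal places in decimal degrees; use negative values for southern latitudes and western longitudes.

latitude -80.023°, longitude 136.501°

Angular distance δ = d/R = 3475.6 / 3958.8 = 0.877943 rad.
Converting: φ₁ = -0.859784 rad, θ = 3.071779 rad.
Destination latitude: φ₂ = arcsin( sin φ₁ cos δ + cos φ₁ sin δ cos θ ) = arcsin(-0.984876) = -80.023°.
For the longitude increment, Δλ = atan2( sin θ sin δ cos φ₁, cos δ − sin φ₁ sin φ₂ ) = atan2(0.035027, -0.107507) = 161.954°.
λ₂ = -25.453° + 161.954° = 136.501°.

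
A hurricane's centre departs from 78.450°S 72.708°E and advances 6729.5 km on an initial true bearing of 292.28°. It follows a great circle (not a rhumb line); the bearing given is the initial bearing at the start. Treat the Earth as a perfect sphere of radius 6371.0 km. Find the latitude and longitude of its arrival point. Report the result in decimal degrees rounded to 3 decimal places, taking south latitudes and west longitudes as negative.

latitude -24.587°, longitude 10.351°

δ = 6729.5/6371 = 1.056271 rad (60.5198°).
Start latitude φ₁ = -1.369211 rad; initial bearing θ = 5.101248 rad.
Destination latitude: φ₂ = arcsin( sin φ₁ cos δ + cos φ₁ sin δ cos θ ) = arcsin(-0.416074) = -24.587°.
Then Δλ = atan2(-0.161287, 0.084473) = -1.088332 rad, from sin θ sin δ cos φ₁ over cos δ − sin φ₁ sin φ₂.
λ₂ = 72.708° + -62.357° = 10.351°.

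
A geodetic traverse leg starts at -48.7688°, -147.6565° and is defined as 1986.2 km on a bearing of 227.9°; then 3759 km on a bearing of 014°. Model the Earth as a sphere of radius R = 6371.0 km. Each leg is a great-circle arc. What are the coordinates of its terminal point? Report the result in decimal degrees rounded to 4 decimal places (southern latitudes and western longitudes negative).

Apply the spherical direct solution leg by leg, carrying full precision between legs.
Leg 1: from (-48.7688°, -147.6565°), δ = 1986.2/6371 = 0.311756 rad, θ = 227.9° → φ = -58.3579°, λ = -173.3667°.
Leg 2: from (-58.3579°, -173.3667°), δ = 3759/6371 = 0.590017 rad, θ = 14° → φ = -25.0997°, λ = -164.8189°.

latitude -25.0997°, longitude -164.8189°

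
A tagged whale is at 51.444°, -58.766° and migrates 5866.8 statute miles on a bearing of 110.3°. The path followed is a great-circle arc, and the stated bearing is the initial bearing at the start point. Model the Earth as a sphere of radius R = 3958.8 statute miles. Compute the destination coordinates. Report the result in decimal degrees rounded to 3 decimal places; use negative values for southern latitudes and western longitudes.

latitude -8.396°, longitude 12.023°

Angular distance δ = d/R = 5866.8 / 3958.8 = 1.481964 rad.
With φ₁ = 51.444° = 0.897867 rad and θ = 110.3° = 1.925098 rad:
Applying the spherical law of cosines for sides, sin φ₂ = sin φ₁ cos δ + cos φ₁ sin δ cos θ = -0.146010, so φ₂ = -8.396°.
Δλ = atan2( sin θ sin δ cos φ₁ , cos δ − sin φ₁ sin φ₂ ) = atan2(0.582262, 0.202895) = 1.235494 rad = 70.789°.
λ₂ = -58.766° + 70.789° = 12.023°.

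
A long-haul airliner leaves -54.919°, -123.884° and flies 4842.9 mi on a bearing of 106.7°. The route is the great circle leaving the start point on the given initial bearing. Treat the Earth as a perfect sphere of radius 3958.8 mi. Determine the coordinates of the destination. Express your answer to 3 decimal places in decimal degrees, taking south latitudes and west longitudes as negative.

latitude -25.718°, longitude -32.269°

δ = 4842.9/3958.8 = 1.223325 rad (70.0914°).
Start latitude φ₁ = -0.958517 rad; initial bearing θ = 1.862266 rad.
sin φ₂ = sin φ₁ cos δ + cos φ₁ sin δ cos θ = (-0.818340)(0.340521) + (0.574734)(0.940237)(-0.287361) = -0.433948
φ₂ = asin(-0.433948) = -0.448870 rad = -25.718°.
Then Δλ = atan2(0.517594, -0.014596) = 1.598988 rad, from sin θ sin δ cos φ₁ over cos δ − sin φ₁ sin φ₂.
λ₂ = -123.884° + 91.615° = -32.269°.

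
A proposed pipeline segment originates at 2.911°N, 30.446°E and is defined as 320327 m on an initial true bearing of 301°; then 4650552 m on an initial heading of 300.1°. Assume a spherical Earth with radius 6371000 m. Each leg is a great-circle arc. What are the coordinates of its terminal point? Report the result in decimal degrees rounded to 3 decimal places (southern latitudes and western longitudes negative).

latitude 22.986°, longitude -10.835°

Apply the spherical direct solution leg by leg, carrying full precision between legs.
Leg 1: from (2.911°, 30.446°), δ = 320327/6371000 = 0.050279 rad, θ = 301° → φ = 4.392°, λ = 27.970°.
Leg 2: from (4.392°, 27.970°), δ = 4650552/6371000 = 0.729956 rad, θ = 300.1° → φ = 22.986°, λ = -10.835°.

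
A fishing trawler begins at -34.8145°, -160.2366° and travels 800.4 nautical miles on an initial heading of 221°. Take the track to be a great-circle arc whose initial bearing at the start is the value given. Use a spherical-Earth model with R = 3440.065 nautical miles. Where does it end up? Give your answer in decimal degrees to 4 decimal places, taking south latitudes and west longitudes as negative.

latitude -44.2994°, longitude -172.4388°

The arc subtends δ = 800.4/3440.065 = 0.232670 rad at the centre.
Start latitude φ₁ = -0.607628 rad; initial bearing θ = 3.857178 rad.
sin φ₂ = sin φ₁ cos δ + cos φ₁ sin δ cos θ = (-0.570921)(0.973054) + (0.821005)(0.230576)(-0.754710) = -0.698407
φ₂ = asin(-0.698407) = -0.773170 rad = -44.2994°.
For the longitude increment, Δλ = atan2( sin θ sin δ cos φ₁, cos δ − sin φ₁ sin φ₂ ) = atan2(-0.124195, 0.574319) = -12.2022°.
λ₂ = λ₁ + Δλ = -172.4388°.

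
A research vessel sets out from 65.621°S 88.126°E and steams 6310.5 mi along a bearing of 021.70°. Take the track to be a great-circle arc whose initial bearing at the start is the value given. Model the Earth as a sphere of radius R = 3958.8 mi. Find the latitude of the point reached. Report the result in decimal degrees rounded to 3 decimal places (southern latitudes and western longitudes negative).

δ = 6310.5/3958.8 = 1.594044 rad (91.3320°).
With φ₁ = -65.621° = -1.145303 rad and θ = 21.7° = 0.378736 rad:
sin φ₂ = sin φ₁ cos δ + cos φ₁ sin δ cos θ = (-0.910835)(-0.023245) + (0.412771)(0.999730)(0.929133) = 0.404588
φ₂ = asin(0.404588) = 0.416528 rad = 23.865°.
Then Δλ = atan2(0.152579, 0.345267) = 0.416111 rad, from sin θ sin δ cos φ₁ over cos δ − sin φ₁ sin φ₂.
λ₂ = λ₁ + Δλ = 111.967°.

latitude 23.865°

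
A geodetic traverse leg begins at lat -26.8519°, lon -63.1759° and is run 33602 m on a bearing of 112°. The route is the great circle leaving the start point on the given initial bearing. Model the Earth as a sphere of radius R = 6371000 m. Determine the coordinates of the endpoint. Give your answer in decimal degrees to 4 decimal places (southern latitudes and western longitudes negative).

Angular distance δ = d/R = 33602 / 6371000 = 0.005274 rad.
Start latitude φ₁ = -0.468654 rad; initial bearing θ = 1.954769 rad.
sin φ₂ = sin φ₁ cos δ + cos φ₁ sin δ cos θ = (-0.451686)(0.999986) + (0.892177)(0.005274)(-0.374607) = -0.453442
φ₂ = asin(-0.453442) = -0.470624 rad = -26.9648°.
Δλ = atan2( sin θ sin δ cos φ₁ , cos δ − sin φ₁ sin φ₂ ) = atan2(0.004363, 0.795173) = 0.005487 rad = 0.3144°.
λ₂ = -63.1759° + 0.3144° = -62.8615°.

latitude -26.9648°, longitude -62.8615°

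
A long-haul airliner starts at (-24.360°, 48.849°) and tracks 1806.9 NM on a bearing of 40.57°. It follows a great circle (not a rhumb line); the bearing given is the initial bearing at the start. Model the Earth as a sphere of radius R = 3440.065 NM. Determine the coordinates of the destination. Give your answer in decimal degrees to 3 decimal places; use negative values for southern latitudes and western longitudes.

latitude -0.566°, longitude 67.883°

Central angle δ = d/R = 0.525252 rad.
Start latitude φ₁ = -0.425162 rad; initial bearing θ = 0.708080 rad.
sin φ₂ = sin φ₁ cos δ + cos φ₁ sin δ cos θ = (-0.412469)(0.865198) + (0.910972)(0.501431)(0.759612) = -0.009884
φ₂ = asin(-0.009884) = -0.009884 rad = -0.566°.
Then Δλ = atan2(0.297085, 0.861121) = 0.332212 rad, from sin θ sin δ cos φ₁ over cos δ − sin φ₁ sin φ₂.
λ₂ = λ₁ + Δλ = 67.883°.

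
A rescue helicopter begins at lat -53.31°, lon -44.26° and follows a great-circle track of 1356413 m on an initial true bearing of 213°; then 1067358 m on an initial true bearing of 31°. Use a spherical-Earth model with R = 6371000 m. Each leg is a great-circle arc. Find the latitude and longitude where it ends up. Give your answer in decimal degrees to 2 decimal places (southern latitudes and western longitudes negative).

latitude -54.29°, longitude -50.40°

Apply the spherical direct solution leg by leg, carrying full precision between legs.
Leg 1: from (-53.31°, -44.26°), δ = 1356413/6371000 = 0.212904 rad, θ = 213° → φ = -62.83°, λ = -58.86°.
Leg 2: from (-62.83°, -58.86°), δ = 1067358/6371000 = 0.167534 rad, θ = 31° → φ = -54.29°, λ = -50.40°.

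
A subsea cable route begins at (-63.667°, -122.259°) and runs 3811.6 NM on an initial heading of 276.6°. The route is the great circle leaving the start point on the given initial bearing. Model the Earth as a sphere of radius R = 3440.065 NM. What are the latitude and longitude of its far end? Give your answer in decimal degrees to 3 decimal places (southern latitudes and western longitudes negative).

The arc subtends δ = 3811.6/3440.065 = 1.108002 rad at the centre.
Converting: φ₁ = -1.111199 rad, θ = 4.827581 rad.
Applying the spherical law of cosines for sides, sin φ₂ = sin φ₁ cos δ + cos φ₁ sin δ cos θ = -0.354501, so φ₂ = -20.763°.
For the longitude increment, Δλ = atan2( sin θ sin δ cos φ₁, cos δ − sin φ₁ sin φ₂ ) = atan2(-0.394295, 0.128735) = -71.918°.
λ₂ = -122.259° + -71.918° = -194.177°, normalized to (−180°, 180°] → 165.823°.

latitude -20.763°, longitude 165.823°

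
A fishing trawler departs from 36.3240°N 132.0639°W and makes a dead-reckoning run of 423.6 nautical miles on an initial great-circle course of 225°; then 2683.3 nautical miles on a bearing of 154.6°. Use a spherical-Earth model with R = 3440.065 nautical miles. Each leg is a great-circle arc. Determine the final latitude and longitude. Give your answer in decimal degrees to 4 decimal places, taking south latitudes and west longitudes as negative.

latitude -10.0961°, longitude -120.0480°

Apply the spherical direct solution leg by leg, carrying full precision between legs.
Leg 1: from (36.3240°, -132.0639°), δ = 423.6/3440.065 = 0.123137 rad, θ = 225° → φ = 31.1909°, λ = -137.8910°.
Leg 2: from (31.1909°, -137.8910°), δ = 2683.3/3440.065 = 0.780014 rad, θ = 154.6° → φ = -10.0961°, λ = -120.0480°.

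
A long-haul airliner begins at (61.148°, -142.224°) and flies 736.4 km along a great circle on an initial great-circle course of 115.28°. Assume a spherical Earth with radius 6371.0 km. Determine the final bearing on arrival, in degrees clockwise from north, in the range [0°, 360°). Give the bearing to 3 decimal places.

final bearing 125.016°

Central angle δ = d/R = 0.115586 rad.
With φ₁ = 61.148° = 1.067234 rad and θ = 115.28° = 2.012016 rad:
Destination latitude: φ₂ = arcsin( sin φ₁ cos δ + cos φ₁ sin δ cos θ ) = arcsin(0.846259) = 57.807°.
Δλ = atan2( sin θ sin δ cos φ₁ , cos δ − sin φ₁ sin φ₂ ) = atan2(0.050322, 0.252115) = 0.197011 rad = 11.288°.
λ₂ = -142.224° + 11.288° = -130.936°.
The forward bearing on arrival equals the back-azimuth from the destination plus 180°.
Back-azimuth from P₂ (57.807°, -130.936°) to P₁ (61.148°, -142.224°), with Δλ' = λ₁ − λ₂ = -11.288°: atan2( sin Δλ' cos φ₁ , cos φ₂ sin φ₁ − sin φ₂ cos φ₁ cos Δλ' ) = 305.016°.
Final bearing = (305.016° + 180°) mod 360° = 125.016°.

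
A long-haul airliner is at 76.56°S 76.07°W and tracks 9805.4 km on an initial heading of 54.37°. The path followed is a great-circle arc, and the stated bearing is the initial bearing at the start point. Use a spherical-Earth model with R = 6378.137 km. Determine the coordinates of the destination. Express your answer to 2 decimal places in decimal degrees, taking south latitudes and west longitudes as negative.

Central angle δ = d/R = 1.537345 rad.
Start latitude φ₁ = -1.336224 rad; initial bearing θ = 0.948936 rad.
Destination latitude: φ₂ = arcsin( sin φ₁ cos δ + cos φ₁ sin δ cos θ ) = arcsin(0.102796) = 5.90°.
Δλ = atan2( sin θ sin δ cos φ₁ , cos δ − sin φ₁ sin φ₂ ) = atan2(0.188810, 0.133425) = 0.955613 rad = 54.75°.
λ₂ = -76.07° + 54.75° = -21.32°.

latitude 5.90°, longitude -21.32°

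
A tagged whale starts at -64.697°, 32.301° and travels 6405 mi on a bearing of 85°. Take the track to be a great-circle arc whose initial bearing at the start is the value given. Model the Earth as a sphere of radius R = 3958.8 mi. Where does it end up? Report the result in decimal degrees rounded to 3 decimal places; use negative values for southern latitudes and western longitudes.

Central angle δ = d/R = 1.617915 rad.
Converting: φ₁ = -1.129176 rad, θ = 1.483530 rad.
Applying the spherical law of cosines for sides, sin φ₂ = sin φ₁ cos δ + cos φ₁ sin δ cos θ = 0.079791, so φ₂ = 4.577°.
Δλ = atan2( sin θ sin δ cos φ₁ , cos δ − sin φ₁ sin φ₂ ) = atan2(0.425306, 0.025035) = 1.512000 rad = 86.631°.
λ₂ = λ₁ + Δλ = 118.932°.

latitude 4.577°, longitude 118.932°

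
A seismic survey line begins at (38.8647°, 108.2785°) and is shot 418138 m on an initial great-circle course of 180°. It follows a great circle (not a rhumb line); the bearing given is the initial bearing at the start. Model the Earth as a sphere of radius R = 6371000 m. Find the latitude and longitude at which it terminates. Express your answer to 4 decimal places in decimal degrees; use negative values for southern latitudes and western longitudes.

latitude 35.1043°, longitude 108.2785°

δ = 418138/6371000 = 0.065631 rad (3.7604°).
Converting: φ₁ = 0.678317 rad, θ = 3.141593 rad.
Applying the spherical law of cosines for sides, sin φ₂ = sin φ₁ cos δ + cos φ₁ sin δ cos θ = 0.575067, so φ₂ = 35.1043°.
Δλ = atan2( sin θ sin δ cos φ₁ , cos δ − sin φ₁ sin φ₂ ) = atan2(0.000000, 0.637002) = 0.000000 rad = 0.0000°.
λ₂ = λ₁ + Δλ = 108.2785°.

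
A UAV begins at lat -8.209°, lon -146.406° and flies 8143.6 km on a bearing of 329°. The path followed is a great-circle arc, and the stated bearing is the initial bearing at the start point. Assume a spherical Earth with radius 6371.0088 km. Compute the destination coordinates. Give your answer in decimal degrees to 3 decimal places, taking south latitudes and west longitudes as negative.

The arc subtends δ = 8143.6/6371.0088 = 1.278228 rad at the centre.
With φ₁ = -8.209° = -0.143274 rad and θ = 329° = 5.742133 rad:
sin φ₂ = sin φ₁ cos δ + cos φ₁ sin δ cos θ = (-0.142784)(0.288413) + (0.989754)(0.957506)(0.857167) = 0.771153
φ₂ = asin(0.771153) = 0.880650 rad = 50.458°.
Then Δλ = atan2(-0.488099, 0.398521) = -0.886090 rad, from sin θ sin δ cos φ₁ over cos δ − sin φ₁ sin φ₂.
λ₂ = -146.406° + -50.769° = -197.175°, normalized to (−180°, 180°] → 162.825°.

latitude 50.458°, longitude 162.825°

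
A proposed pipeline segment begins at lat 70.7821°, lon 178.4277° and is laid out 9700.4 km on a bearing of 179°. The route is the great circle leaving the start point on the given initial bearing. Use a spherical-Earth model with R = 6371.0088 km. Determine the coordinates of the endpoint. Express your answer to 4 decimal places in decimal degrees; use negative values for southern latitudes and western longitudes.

δ = 9700.4/6371.0088 = 1.522585 rad (87.2377°).
Converting: φ₁ = 1.235381 rad, θ = 3.124139 rad.
sin φ₂ = sin φ₁ cos δ + cos φ₁ sin δ cos θ = (0.944274)(0.048193) + (0.329162)(0.998838)(-0.999848) = -0.283222
φ₂ = asin(-0.283222) = -0.287152 rad = -16.4526°.
Δλ = atan2( sin θ sin δ cos φ₁ , cos δ − sin φ₁ sin φ₂ ) = atan2(0.005738, 0.315632) = 0.018177 rad = 1.0415°.
λ₂ = 178.4277° + 1.0415° = 179.4692°.

latitude -16.4526°, longitude 179.4692°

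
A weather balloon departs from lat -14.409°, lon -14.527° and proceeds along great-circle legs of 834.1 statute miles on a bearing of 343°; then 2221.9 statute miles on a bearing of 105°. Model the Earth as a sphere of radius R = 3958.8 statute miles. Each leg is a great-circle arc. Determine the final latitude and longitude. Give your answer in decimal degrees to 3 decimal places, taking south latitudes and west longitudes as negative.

Apply the spherical direct solution leg by leg, carrying full precision between legs.
Leg 1: from (-14.409°, -14.527°), δ = 834.1/3958.8 = 0.210695 rad, θ = 343° → φ = -2.845°, λ = -18.037°.
Leg 2: from (-2.845°, -18.037°), δ = 2221.9/3958.8 = 0.561256 rad, θ = 105° → φ = -10.347°, λ = 13.471°.

latitude -10.347°, longitude 13.471°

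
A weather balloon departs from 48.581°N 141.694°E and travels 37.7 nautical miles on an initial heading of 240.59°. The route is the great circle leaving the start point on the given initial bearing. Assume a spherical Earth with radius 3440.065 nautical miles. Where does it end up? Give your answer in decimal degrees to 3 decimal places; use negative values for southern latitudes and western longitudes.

Angular distance δ = d/R = 37.7 / 3440.065 = 0.010959 rad.
Start latitude φ₁ = 0.847898 rad; initial bearing θ = 4.199088 rad.
Destination latitude: φ₂ = arcsin( sin φ₁ cos δ + cos φ₁ sin δ cos θ ) = arcsin(0.746287) = 48.270°.
For the longitude increment, Δλ = atan2( sin θ sin δ cos φ₁, cos δ − sin φ₁ sin φ₂ ) = atan2(-0.006316, 0.440306) = -0.822°.
λ₂ = λ₁ + Δλ = 140.872°.

latitude 48.270°, longitude 140.872°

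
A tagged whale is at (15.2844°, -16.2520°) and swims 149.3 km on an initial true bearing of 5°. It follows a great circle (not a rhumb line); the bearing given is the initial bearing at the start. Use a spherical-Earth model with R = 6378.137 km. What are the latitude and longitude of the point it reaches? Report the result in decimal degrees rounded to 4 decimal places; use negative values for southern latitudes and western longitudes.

δ = 149.3/6378.137 = 0.023408 rad (1.3412°).
With φ₁ = 15.2844° = 0.266763 rad and θ = 5° = 0.087266 rad:
Applying the spherical law of cosines for sides, sin φ₂ = sin φ₁ cos δ + cos φ₁ sin δ cos θ = 0.286030, so φ₂ = 16.6204°.
For the longitude increment, Δλ = atan2( sin θ sin δ cos φ₁, cos δ − sin φ₁ sin φ₂ ) = atan2(0.001968, 0.924325) = 0.1220°.
λ₂ = λ₁ + Δλ = -16.1300°.

latitude 16.6204°, longitude -16.1300°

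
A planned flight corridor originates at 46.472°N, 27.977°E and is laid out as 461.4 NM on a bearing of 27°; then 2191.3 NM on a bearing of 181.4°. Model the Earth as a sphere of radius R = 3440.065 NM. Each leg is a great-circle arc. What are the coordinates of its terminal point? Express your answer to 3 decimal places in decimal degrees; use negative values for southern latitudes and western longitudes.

Apply the spherical direct solution leg by leg, carrying full precision between legs.
Leg 1: from (46.472°, 27.977°), δ = 461.4/3440.065 = 0.134125 rad, θ = 27° → φ = 53.186°, λ = 33.792°.
Leg 2: from (53.186°, 33.792°), δ = 2191.3/3440.065 = 0.636994 rad, θ = 181.4° → φ = 16.695°, λ = 32.923°.

latitude 16.695°, longitude 32.923°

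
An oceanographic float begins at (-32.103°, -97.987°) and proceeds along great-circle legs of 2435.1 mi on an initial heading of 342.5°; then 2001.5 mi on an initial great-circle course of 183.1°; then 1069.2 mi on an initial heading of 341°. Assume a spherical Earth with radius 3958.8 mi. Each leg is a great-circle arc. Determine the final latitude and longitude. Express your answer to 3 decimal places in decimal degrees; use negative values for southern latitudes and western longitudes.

latitude -12.363°, longitude -114.772°

Apply the spherical direct solution leg by leg, carrying full precision between legs.
Leg 1: from (-32.103°, -97.987°), δ = 2435.1/3958.8 = 0.615111 rad, θ = 342.5° → φ = 1.843°, λ = -107.985°.
Leg 2: from (1.843°, -107.985°), δ = 2001.5/3958.8 = 0.505582 rad, θ = 183.1° → φ = -27.079°, λ = -109.671°.
Leg 3: from (-27.079°, -109.671°), δ = 1069.2/3958.8 = 0.270082 rad, θ = 341° → φ = -12.363°, λ = -114.772°.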